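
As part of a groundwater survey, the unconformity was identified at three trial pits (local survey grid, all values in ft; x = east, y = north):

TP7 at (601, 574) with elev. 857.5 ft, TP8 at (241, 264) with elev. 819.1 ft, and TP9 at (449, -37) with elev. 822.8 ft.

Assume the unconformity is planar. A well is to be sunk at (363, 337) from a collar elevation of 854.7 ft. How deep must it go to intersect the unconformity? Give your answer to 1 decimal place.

23.8 ft

Let the plane be z = a·x + b·y + c.
TP8−TP7: −360a − 310b = −38.4;  TP9−TP7: −152a − 611b = −34.7.
Solving gives a = 0.07351, b = 0.03850.
Then c = 857.5 − a·601 − b·574 = 791.22.
At (363, 337): z_contact = 26.68 + 12.98 + 791.22 = 830.88 ft.
Depth below ground = 854.7 − 830.88 = 23.8 ft.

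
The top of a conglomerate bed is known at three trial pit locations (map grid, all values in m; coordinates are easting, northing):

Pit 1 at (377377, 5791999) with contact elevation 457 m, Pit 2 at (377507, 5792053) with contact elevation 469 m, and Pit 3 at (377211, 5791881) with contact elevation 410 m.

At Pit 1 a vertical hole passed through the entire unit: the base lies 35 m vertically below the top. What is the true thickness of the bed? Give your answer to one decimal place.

Two edge vectors: Pit 1→Pit 2 = (130, 54, 12), Pit 1→Pit 3 = (-166, -118, -47).
Normal n = (Pit 1→Pit 2) × (Pit 1→Pit 3) = (-1122, 4118, -6376).
So ∂z/∂easting = −n_x/n_z = −0.17597 and ∂z/∂northing = −n_y/n_z = 0.64586.
|∇z| = √(a²+b²) = 0.66940, so dip δ = arctan(0.66940) = 33.80°.
True thickness = vertical thickness × cos δ = 35 × cos 33.80° = 29.1 m.

29.1 m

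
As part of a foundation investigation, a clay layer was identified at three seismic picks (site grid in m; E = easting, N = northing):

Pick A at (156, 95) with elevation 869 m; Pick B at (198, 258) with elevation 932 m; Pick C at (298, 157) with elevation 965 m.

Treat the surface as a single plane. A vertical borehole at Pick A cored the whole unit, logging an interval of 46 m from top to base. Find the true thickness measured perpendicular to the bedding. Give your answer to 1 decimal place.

Two edge vectors: Pick A→Pick B = (42, 163, 63), Pick A→Pick C = (142, 62, 96).
Normal n = (Pick A→Pick B) × (Pick A→Pick C) = (11742, 4914, -20542).
So ∂z/∂E = −n_x/n_z = 0.57161 and ∂z/∂N = −n_y/n_z = 0.23922.
|∇z| = √(a²+b²) = 0.61965, so dip δ = arctan(0.61965) = 31.78°.
True thickness = vertical thickness × cos δ = 46 × cos 31.78° = 39.1 m.

39.1 m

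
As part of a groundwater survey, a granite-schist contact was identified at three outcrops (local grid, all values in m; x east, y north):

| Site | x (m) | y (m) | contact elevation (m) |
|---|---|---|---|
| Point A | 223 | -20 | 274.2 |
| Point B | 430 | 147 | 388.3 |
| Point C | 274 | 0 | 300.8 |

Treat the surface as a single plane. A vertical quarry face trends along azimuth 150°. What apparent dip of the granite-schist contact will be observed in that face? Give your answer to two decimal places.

Two edge vectors: Point A→Point B = (207, 167, 114.1), Point A→Point C = (51, 20, 26.6).
Normal n = (Point A→Point B) × (Point A→Point C) = (2160.2, 312.9, -4377).
So ∂z/∂x = −n_x/n_z = 0.49353 and ∂z/∂y = −n_y/n_z = 0.07149.
Unit vector along 150° is (sin 150°, cos 150°) = (0.5000, -0.8660).
Slope in that direction = a·(0.5000) + b·(-0.8660) = 0.18486.
Apparent dip = arctan|0.18486| = 10.47° (true dip is 26.5°, so apparent ≤ true as expected).

10.47°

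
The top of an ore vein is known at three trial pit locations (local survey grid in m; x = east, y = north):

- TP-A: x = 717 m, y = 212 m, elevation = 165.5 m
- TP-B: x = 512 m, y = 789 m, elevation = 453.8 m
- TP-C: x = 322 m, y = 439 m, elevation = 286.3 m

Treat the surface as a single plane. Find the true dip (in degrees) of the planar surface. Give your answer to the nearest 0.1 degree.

26.2°

Let the plane be z = a·x + b·y + c.
TP-B−TP-A: −205a + 577b = 288.3;  TP-C−TP-A: −395a + 227b = 120.8.
Solving gives a = −0.02347, b = 0.49131.
Gradient magnitude |∇z| = √(a² + b²) = √(0.00055 + 0.24139) = 0.49187.
True dip = arctan(0.49187) = 26.2°, dipping toward S (azimuth ≈ 177°).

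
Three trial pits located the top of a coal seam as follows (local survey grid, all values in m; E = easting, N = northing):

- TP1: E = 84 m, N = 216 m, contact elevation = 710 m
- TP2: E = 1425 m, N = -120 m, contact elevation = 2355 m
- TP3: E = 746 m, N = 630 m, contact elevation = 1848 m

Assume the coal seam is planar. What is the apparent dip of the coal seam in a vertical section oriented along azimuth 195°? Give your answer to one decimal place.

41.9°

Two edge vectors: TP1→TP2 = (1341, -336, 1645), TP1→TP3 = (662, 414, 1138).
Normal n = (TP1→TP2) × (TP1→TP3) = (-1063398, -437068, 777606).
So ∂z/∂E = −n_x/n_z = 1.36753 and ∂z/∂N = −n_y/n_z = 0.56207.
Unit vector along 195° is (sin 195°, cos 195°) = (-0.2588, -0.9659).
Slope in that direction = a·(-0.2588) + b·(-0.9659) = −0.89686.
Apparent dip = arctan|0.89686| = 41.9° (true dip is 55.9°, so apparent ≤ true as expected).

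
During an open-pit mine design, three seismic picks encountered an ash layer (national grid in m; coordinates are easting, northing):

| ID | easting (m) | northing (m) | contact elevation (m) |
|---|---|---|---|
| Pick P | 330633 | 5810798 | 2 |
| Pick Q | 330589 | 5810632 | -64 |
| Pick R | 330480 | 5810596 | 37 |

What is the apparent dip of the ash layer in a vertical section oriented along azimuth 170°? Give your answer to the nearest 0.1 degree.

41.8°

Let the plane be z = a·easting + b·northing + c.
Pick Q−Pick P: −44a − 166b = −66;  Pick R−Pick P: −153a − 202b = 35.
Solving gives a = −1.15942, b = 0.70491.
Unit vector along 170° is (sin 170°, cos 170°) = (0.1736, -0.9848).
Slope in that direction = a·(0.1736) + b·(-0.9848) = −0.89553.
Apparent dip = arctan|0.89553| = 41.8° (true dip is 53.6°, so apparent ≤ true as expected).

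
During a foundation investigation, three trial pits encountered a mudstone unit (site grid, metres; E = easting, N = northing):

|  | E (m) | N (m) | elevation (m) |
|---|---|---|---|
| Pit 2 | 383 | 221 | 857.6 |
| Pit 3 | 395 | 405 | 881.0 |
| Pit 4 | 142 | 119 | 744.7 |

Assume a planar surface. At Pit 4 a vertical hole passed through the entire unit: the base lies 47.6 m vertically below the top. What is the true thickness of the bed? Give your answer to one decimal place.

Let the plane be z = a·E + b·N + c.
Pit 3−Pit 2: 12a + 184b = 23.4;  Pit 4−Pit 2: −241a − 102b = −112.9.
Solving gives a = 0.42641, b = 0.09936.
|∇z| = √(a²+b²) = 0.43783, so dip δ = arctan(0.43783) = 23.65°.
True thickness = vertical thickness × cos δ = 47.6 × cos 23.65° = 43.6 m.

43.6 m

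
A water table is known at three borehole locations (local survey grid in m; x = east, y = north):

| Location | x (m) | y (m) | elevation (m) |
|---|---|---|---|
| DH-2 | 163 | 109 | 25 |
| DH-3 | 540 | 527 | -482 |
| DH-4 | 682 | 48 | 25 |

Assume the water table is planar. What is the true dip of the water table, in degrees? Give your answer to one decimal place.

Two edge vectors: DH-2→DH-3 = (377, 418, -507), DH-2→DH-4 = (519, -61, 0).
Normal n = (DH-2→DH-3) × (DH-2→DH-4) = (-30927, -263133, -239939).
So ∂z/∂x = −n_x/n_z = −0.12890 and ∂z/∂y = −n_y/n_z = −1.09667.
Gradient magnitude |∇z| = √(a² + b²) = √(0.01661 + 1.20268) = 1.10422.
True dip = arctan(1.10422) = 47.8°, dipping toward N (azimuth ≈ 007°).

47.8°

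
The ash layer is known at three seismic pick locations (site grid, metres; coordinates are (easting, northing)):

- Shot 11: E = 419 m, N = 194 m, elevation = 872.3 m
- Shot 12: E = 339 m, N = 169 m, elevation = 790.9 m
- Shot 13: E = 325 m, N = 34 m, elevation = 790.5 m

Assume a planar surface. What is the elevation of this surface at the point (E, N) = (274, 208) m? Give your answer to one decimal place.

718.5 m

Let the plane be z = a·E + b·N + c.
Shot 12−Shot 11: −80a − 25b = −81.4;  Shot 13−Shot 11: −94a − 160b = −81.8.
Solving gives a = 1.05062, b = −0.10599.
Then c = 872.3 − a·419 − b·194 = 452.65.
At (274, 208): z = 287.9 − 22.0 + 452.65 = 718.5 m.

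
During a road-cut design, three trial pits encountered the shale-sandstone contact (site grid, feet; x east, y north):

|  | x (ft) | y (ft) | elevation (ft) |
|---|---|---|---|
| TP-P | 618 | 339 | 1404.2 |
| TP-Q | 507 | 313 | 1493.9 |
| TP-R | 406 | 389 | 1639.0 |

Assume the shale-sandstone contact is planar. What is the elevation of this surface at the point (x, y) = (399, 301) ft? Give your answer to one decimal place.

Two edge vectors: TP-P→TP-Q = (-111, -26, 89.7), TP-P→TP-R = (-212, 50, 234.8).
Normal n = (TP-P→TP-Q) × (TP-P→TP-R) = (-10589.8, 7046.4, -11062).
So ∂z/∂x = −n_x/n_z = −0.95731 and ∂z/∂y = −n_y/n_z = 0.63699.
Intercept c from TP-P: 1404.2 + 591.62 − 215.94 = 1779.88.
At (399, 301): z = −382.0 + 191.7 + 1779.88 = 1589.6 ft.

1589.6 ft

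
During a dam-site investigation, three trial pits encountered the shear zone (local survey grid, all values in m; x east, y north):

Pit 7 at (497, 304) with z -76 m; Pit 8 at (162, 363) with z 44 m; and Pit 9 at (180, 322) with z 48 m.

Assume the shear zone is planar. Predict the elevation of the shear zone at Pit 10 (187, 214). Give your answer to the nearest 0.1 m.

Let the plane be z = a·x + b·y + c.
Pit 8−Pit 7: −335a + 59b = 120;  Pit 9−Pit 7: −317a + 18b = 124.
Solving gives a = −0.40685, b = −0.27618.
Then c = -76 − a·497 − b·304 = 210.16.
At (187, 214): z = −76.1 − 59.1 + 210.16 = 75.0 m.

75.0 m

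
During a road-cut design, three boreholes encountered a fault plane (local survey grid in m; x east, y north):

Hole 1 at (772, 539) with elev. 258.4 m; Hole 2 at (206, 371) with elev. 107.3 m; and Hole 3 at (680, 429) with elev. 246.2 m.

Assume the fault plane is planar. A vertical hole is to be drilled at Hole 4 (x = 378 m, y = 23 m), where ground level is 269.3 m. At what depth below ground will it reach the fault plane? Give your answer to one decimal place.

56.4 m

Let the plane be z = a·x + b·y + c.
Hole 2−Hole 1: −566a − 168b = −151.1;  Hole 3−Hole 1: −92a − 110b = −12.2.
Solving gives a = 0.31133, b = −0.14947.
Then c = 258.4 − a·772 − b·539 = 98.62.
At (378, 23): z_contact = 117.68 − 3.44 + 98.62 = 212.87 m.
Depth below ground = 269.3 − 212.87 = 56.4 m.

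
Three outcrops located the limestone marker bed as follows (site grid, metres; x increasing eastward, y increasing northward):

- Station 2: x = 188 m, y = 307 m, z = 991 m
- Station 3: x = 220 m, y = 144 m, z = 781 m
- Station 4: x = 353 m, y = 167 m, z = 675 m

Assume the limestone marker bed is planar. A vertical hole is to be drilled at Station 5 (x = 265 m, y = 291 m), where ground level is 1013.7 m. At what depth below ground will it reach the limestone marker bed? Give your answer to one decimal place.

116.2 m

Two edge vectors: Station 2→Station 3 = (32, -163, -210), Station 2→Station 4 = (165, -140, -316).
Normal n = (Station 2→Station 3) × (Station 2→Station 4) = (22108, -24538, 22415).
So ∂z/∂x = −n_x/n_z = −0.98630 and ∂z/∂y = −n_y/n_z = 1.09471.
Intercept c from Station 2: 991 + 185.43 − 336.08 = 840.35.
At (265, 291): z_contact = −261.37 + 318.56 + 840.35 = 897.54 m.
Depth below ground = 1013.7 − 897.54 = 116.2 m.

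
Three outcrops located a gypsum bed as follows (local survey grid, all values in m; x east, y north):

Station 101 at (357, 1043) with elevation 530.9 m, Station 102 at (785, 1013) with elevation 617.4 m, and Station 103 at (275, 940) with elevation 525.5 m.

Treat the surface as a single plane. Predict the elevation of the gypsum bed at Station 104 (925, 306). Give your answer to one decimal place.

Two edge vectors: Station 101→Station 102 = (428, -30, 86.5), Station 101→Station 103 = (-82, -103, -5.4).
Normal n = (Station 101→Station 102) × (Station 101→Station 103) = (9071.5, -4781.8, -46544).
So ∂z/∂x = −n_x/n_z = 0.194902 and ∂z/∂y = −n_y/n_z = −0.102737.
Intercept c from Station 101: 530.9 − 69.58 + 107.15 = 568.48.
At (925, 306): z = 180.3 − 31.4 + 568.48 = 717.3 m.

717.3 m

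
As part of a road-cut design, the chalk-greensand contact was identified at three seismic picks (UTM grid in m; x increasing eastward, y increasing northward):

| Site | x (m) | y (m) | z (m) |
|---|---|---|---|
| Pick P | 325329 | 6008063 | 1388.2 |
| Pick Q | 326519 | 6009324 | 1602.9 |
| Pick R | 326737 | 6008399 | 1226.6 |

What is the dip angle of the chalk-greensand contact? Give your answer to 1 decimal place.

Let the plane be z = a·x + b·y + c.
Pick Q−Pick P: 1190a + 1261b = 214.7;  Pick R−Pick P: 1408a + 336b = −161.6.
Solving gives a = −0.20057, b = 0.35954.
Gradient magnitude |∇z| = √(a² + b²) = √(0.04023 + 0.12927) = 0.41170.
True dip = arctan(0.41170) = 22.4°, dipping toward SSE (azimuth ≈ 151°).

22.4°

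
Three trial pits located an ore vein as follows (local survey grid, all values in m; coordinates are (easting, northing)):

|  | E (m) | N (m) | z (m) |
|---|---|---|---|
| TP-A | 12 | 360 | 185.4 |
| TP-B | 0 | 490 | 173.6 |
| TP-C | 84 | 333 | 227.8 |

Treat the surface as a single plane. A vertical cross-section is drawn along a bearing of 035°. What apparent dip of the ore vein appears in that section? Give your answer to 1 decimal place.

16.6°

Two edge vectors: TP-A→TP-B = (-12, 130, -11.8), TP-A→TP-C = (72, -27, 42.4).
Normal n = (TP-A→TP-B) × (TP-A→TP-C) = (5193.4, -340.8, -9036).
So ∂z/∂E = −n_x/n_z = 0.57475 and ∂z/∂N = −n_y/n_z = −0.03772.
Unit vector along 035° is (sin 35°, cos 35°) = (0.5736, 0.8192).
Slope in that direction = a·(0.5736) + b·(0.8192) = 0.29877.
Apparent dip = arctan|0.29877| = 16.6° (true dip is 29.9°, so apparent ≤ true as expected).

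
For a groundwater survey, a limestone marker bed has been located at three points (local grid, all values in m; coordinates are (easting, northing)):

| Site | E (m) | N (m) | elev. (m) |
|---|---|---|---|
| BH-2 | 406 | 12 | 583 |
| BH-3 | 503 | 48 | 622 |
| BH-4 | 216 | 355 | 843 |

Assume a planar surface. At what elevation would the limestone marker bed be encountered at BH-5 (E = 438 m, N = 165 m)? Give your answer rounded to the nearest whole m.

711 m

Let the plane be z = a·E + b·N + c.
BH-3−BH-2: 97a + 36b = 39;  BH-4−BH-2: −190a + 343b = 260.
Solving gives a = 0.10015, b = 0.81349.
Then c = 583 − a·406 − b·12 = 532.58.
At (438, 165): z = 43.9 + 134.2 + 532.58 = 710.7 m.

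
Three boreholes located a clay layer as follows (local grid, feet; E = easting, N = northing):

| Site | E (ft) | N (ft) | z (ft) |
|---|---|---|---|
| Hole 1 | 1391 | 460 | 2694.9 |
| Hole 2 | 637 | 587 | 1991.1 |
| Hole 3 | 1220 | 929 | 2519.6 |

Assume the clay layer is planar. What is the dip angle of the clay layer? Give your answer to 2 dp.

42.86°

Two edge vectors: Hole 1→Hole 2 = (-754, 127, -703.8), Hole 1→Hole 3 = (-171, 469, -175.3).
Normal n = (Hole 1→Hole 2) × (Hole 1→Hole 3) = (307819.1, -11826.4, -331909).
So ∂z/∂E = −n_x/n_z = 0.92742 and ∂z/∂N = −n_y/n_z = −0.03563.
Gradient magnitude |∇z| = √(a² + b²) = √(0.86011 + 0.00127) = 0.92810.
True dip = arctan(0.92810) = 42.86°, dipping toward W (azimuth ≈ 272°).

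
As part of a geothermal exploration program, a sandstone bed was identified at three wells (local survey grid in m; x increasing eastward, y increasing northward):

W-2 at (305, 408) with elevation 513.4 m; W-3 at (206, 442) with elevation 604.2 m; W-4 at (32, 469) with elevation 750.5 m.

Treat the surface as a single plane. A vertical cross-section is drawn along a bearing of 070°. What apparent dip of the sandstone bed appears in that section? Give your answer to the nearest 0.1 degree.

Two edge vectors: W-2→W-3 = (-99, 34, 90.8), W-2→W-4 = (-273, 61, 237.1).
Normal n = (W-2→W-3) × (W-2→W-4) = (2522.6, -1315.5, 3243).
So ∂z/∂x = −n_x/n_z = −0.77786 and ∂z/∂y = −n_y/n_z = 0.40564.
Unit vector along 070° is (sin 70°, cos 70°) = (0.9397, 0.3420).
Slope in that direction = a·(0.9397) + b·(0.3420) = −0.59221.
Apparent dip = arctan|0.59221| = 30.6° (true dip is 41.3°, so apparent ≤ true as expected).

30.6°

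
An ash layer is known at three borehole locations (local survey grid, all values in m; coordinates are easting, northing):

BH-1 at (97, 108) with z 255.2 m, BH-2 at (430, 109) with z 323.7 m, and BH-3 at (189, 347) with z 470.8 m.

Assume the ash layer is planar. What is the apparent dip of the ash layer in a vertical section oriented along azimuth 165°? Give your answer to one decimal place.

Two edge vectors: BH-1→BH-2 = (333, 1, 68.5), BH-1→BH-3 = (92, 239, 215.6).
Normal n = (BH-1→BH-2) × (BH-1→BH-3) = (-16155.9, -65492.8, 79495).
So ∂z/∂easting = −n_x/n_z = 0.20323 and ∂z/∂northing = −n_y/n_z = 0.82386.
Unit vector along 165° is (sin 165°, cos 165°) = (0.2588, -0.9659).
Slope in that direction = a·(0.2588) + b·(-0.9659) = −0.74319.
Apparent dip = arctan|0.74319| = 36.6° (true dip is 40.3°, so apparent ≤ true as expected).

36.6°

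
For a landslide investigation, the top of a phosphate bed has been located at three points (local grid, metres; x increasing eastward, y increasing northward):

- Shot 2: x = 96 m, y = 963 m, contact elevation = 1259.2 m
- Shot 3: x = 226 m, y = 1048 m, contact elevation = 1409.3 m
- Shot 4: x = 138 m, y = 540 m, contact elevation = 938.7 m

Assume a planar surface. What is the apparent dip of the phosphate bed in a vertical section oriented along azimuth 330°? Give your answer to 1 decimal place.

Two edge vectors: Shot 2→Shot 3 = (130, 85, 150.1), Shot 2→Shot 4 = (42, -423, -320.5).
Normal n = (Shot 2→Shot 3) × (Shot 2→Shot 4) = (36249.8, 47969.2, -58560).
So ∂z/∂x = −n_x/n_z = 0.61902 and ∂z/∂y = −n_y/n_z = 0.81915.
Unit vector along 330° is (sin 330°, cos 330°) = (-0.5000, 0.8660).
Slope in that direction = a·(-0.5000) + b·(0.8660) = 0.39989.
Apparent dip = arctan|0.39989| = 21.8° (true dip is 45.8°, so apparent ≤ true as expected).

21.8°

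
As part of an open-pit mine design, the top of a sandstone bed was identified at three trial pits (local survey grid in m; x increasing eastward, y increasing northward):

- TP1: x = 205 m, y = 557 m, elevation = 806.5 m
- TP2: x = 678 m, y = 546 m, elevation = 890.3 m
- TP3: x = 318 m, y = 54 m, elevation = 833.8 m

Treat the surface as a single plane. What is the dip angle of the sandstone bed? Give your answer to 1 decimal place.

Two edge vectors: TP1→TP2 = (473, -11, 83.8), TP1→TP3 = (113, -503, 27.3).
Normal n = (TP1→TP2) × (TP1→TP3) = (41851.1, -3443.5, -236676).
So ∂z/∂x = −n_x/n_z = 0.17683 and ∂z/∂y = −n_y/n_z = −0.01455.
Gradient magnitude |∇z| = √(a² + b²) = √(0.03127 + 0.00021) = 0.17743.
True dip = arctan(0.17743) = 10.1°, dipping toward W (azimuth ≈ 275°).

10.1°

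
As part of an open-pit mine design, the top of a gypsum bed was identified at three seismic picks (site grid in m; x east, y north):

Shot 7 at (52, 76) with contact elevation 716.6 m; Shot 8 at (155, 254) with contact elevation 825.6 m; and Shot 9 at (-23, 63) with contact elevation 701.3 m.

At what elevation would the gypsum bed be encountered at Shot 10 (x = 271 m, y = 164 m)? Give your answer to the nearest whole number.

789 m

Two edge vectors: Shot 7→Shot 8 = (103, 178, 109), Shot 7→Shot 9 = (-75, -13, -15.3).
Normal n = (Shot 7→Shot 8) × (Shot 7→Shot 9) = (-1306.4, -6599.1, 12011).
So ∂z/∂x = −n_x/n_z = 0.10877 and ∂z/∂y = −n_y/n_z = 0.54942.
Intercept c from Shot 7: 716.6 − 5.66 − 41.76 = 669.19.
At (271, 164): z = 29.5 + 90.1 + 669.19 = 788.8 m.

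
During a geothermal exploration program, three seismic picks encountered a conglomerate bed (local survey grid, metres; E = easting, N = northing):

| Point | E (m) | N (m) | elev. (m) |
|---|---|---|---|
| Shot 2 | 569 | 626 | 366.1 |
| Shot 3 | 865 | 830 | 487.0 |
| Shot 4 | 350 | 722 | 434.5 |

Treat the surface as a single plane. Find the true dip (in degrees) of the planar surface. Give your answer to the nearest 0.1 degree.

32.6°

Let the plane be z = a·E + b·N + c.
Shot 3−Shot 2: 296a + 204b = 120.9;  Shot 4−Shot 2: −219a + 96b = 68.4.
Solving gives a = −0.03211, b = 0.63924.
Gradient magnitude |∇z| = √(a² + b²) = √(0.00103 + 0.40863) = 0.64005.
True dip = arctan(0.64005) = 32.6°, dipping toward S (azimuth ≈ 177°).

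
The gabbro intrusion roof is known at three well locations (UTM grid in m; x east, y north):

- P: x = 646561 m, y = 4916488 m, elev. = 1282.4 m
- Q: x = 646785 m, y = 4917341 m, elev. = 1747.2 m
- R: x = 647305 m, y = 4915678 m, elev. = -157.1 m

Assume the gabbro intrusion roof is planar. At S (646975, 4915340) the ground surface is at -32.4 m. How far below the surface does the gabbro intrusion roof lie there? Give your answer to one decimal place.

57.2 m

Let the plane be z = a·x + b·y + c.
Q−P: 224a + 853b = 464.8;  R−P: 744a − 810b = −1439.5.
Solving gives a = −1.043297038, b = 0.818872845.
Then c = 1282.4 − a·646561 − b·4916488 = −3350140.94.
At (646975, 4915340): z_contact = −674987.10 + 4025038.45 − 3350140.94 = -89.59 m.
Depth below ground = -32.4 − (-89.59) = 57.2 m.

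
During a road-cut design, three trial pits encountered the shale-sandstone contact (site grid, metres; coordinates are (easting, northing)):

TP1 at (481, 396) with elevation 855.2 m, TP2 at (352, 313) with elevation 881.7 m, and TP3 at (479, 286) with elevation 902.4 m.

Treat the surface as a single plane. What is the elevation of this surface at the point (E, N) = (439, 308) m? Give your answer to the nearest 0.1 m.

Let the plane be z = a·E + b·N + c.
TP2−TP1: −129a − 83b = 26.5;  TP3−TP1: −2a − 110b = 47.2.
Solving gives a = 0.07149, b = −0.43039.
Then c = 855.2 − a·481 − b·396 = 991.25.
At (439, 308): z = 31.4 − 132.6 + 991.25 = 890.1 m.

890.1 m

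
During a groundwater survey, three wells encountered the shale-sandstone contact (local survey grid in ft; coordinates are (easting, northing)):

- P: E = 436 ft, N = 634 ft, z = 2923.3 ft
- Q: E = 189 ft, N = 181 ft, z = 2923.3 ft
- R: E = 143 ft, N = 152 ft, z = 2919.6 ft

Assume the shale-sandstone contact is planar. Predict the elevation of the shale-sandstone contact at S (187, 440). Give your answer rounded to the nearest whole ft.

Let the plane be z = a·E + b·N + c.
Q−P: −247a − 453b = 0;  R−P: −293a − 482b = −3.7.
Solving gives a = 0.12257, b = −0.06683.
Then c = 2923.3 − a·436 − b·634 = 2912.23.
At (187, 440): z = 22.9 − 29.4 + 2912.23 = 2905.7 ft.

2906 ft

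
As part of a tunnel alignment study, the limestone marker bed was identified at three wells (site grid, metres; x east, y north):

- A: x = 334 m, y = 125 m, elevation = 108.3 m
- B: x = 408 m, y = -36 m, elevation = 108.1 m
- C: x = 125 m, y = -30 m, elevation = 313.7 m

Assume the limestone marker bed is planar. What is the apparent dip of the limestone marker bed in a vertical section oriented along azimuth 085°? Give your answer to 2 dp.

Let the plane be z = a·x + b·y + c.
B−A: 74a − 161b = −0.2;  C−A: −209a − 155b = 205.4.
Solving gives a = −0.73362, b = −0.33595.
Unit vector along 085° is (sin 85°, cos 85°) = (0.9962, 0.0872).
Slope in that direction = a·(0.9962) + b·(0.0872) = −0.76011.
Apparent dip = arctan|0.76011| = 37.24° (true dip is 38.9°, so apparent ≤ true as expected).

37.24°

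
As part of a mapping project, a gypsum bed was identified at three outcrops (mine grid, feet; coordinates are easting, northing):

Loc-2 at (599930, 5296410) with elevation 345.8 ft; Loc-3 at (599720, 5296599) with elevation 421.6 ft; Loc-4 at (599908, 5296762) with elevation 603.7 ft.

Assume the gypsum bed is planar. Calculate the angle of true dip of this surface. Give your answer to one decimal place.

39.2°

Two edge vectors: Loc-2→Loc-3 = (-210, 189, 75.8), Loc-2→Loc-4 = (-22, 352, 257.9).
Normal n = (Loc-2→Loc-3) × (Loc-2→Loc-4) = (22061.5, 52491.4, -69762).
So ∂z/∂easting = −n_x/n_z = 0.31624 and ∂z/∂northing = −n_y/n_z = 0.75244.
Gradient magnitude |∇z| = √(a² + b²) = √(0.10001 + 0.56616) = 0.81619.
True dip = arctan(0.81619) = 39.2°, dipping toward SSW (azimuth ≈ 203°).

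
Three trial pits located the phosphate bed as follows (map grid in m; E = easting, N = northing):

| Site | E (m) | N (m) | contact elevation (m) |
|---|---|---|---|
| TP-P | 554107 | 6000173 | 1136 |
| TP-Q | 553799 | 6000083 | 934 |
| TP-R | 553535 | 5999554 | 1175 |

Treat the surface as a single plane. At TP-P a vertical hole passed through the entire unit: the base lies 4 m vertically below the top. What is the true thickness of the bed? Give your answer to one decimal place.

Let the plane be z = a·E + b·N + c.
TP-Q−TP-P: −308a − 90b = −202;  TP-R−TP-P: −572a − 619b = 39.
Solving gives a = 0.92366, b = −0.91653.
|∇z| = √(a²+b²) = 1.30123, so dip δ = arctan(1.30123) = 52.46°.
True thickness = vertical thickness × cos δ = 4 × cos 52.46° = 2.4 m.

2.4 m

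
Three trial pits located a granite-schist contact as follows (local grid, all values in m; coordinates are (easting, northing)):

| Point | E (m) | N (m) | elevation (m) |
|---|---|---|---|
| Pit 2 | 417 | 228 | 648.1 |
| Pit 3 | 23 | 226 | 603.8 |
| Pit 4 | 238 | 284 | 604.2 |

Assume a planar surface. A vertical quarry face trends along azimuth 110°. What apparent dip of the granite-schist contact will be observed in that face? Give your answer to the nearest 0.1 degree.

Let the plane be z = a·E + b·N + c.
Pit 3−Pit 2: −394a − 2b = −44.3;  Pit 4−Pit 2: −179a + 56b = −43.9.
Solving gives a = 0.11456, b = −0.41775.
Unit vector along 110° is (sin 110°, cos 110°) = (0.9397, -0.3420).
Slope in that direction = a·(0.9397) + b·(-0.3420) = 0.25053.
Apparent dip = arctan|0.25053| = 14.1° (true dip is 23.4°, so apparent ≤ true as expected).

14.1°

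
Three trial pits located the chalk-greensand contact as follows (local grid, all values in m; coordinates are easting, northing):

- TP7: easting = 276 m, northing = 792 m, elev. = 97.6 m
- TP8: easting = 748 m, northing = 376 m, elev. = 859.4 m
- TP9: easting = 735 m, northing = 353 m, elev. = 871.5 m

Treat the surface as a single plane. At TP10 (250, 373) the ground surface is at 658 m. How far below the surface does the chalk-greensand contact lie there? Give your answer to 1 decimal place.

Let the plane be z = a·easting + b·northing + c.
TP8−TP7: 472a − 416b = 761.8;  TP9−TP7: 459a − 439b = 773.9.
Solving gives a = 0.76782, b = −0.96007.
Then c = 97.6 − a·276 − b·792 = 646.06.
At (250, 373): z_contact = 191.95 − 358.11 + 646.06 = 479.91 m.
Depth below ground = 658 − 479.91 = 178.1 m.

178.1 m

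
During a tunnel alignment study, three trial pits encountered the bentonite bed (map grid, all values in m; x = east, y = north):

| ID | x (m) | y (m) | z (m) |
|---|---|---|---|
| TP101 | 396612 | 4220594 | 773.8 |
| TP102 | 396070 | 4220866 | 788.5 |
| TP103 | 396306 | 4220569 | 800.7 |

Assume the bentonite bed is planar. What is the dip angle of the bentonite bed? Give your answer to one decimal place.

7.5°

Two edge vectors: TP101→TP102 = (-542, 272, 14.7), TP101→TP103 = (-306, -25, 26.9).
Normal n = (TP101→TP102) × (TP101→TP103) = (7684.3, 10081.6, 96782).
So ∂z/∂x = −n_x/n_z = −0.07940 and ∂z/∂y = −n_y/n_z = −0.10417.
Gradient magnitude |∇z| = √(a² + b²) = √(0.00630 + 0.01085) = 0.13098.
True dip = arctan(0.13098) = 7.5°, dipping toward NE (azimuth ≈ 037°).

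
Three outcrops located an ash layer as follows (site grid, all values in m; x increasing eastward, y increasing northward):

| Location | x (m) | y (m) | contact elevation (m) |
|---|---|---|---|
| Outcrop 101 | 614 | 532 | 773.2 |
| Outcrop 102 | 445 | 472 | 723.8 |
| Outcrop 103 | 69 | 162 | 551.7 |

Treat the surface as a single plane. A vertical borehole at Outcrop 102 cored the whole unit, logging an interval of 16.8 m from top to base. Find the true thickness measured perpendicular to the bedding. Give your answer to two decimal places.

Two edge vectors: Outcrop 101→Outcrop 102 = (-169, -60, -49.4), Outcrop 101→Outcrop 103 = (-545, -370, -221.5).
Normal n = (Outcrop 101→Outcrop 102) × (Outcrop 101→Outcrop 103) = (-4988, -10510.5, 29830).
So ∂z/∂x = −n_x/n_z = 0.16721 and ∂z/∂y = −n_y/n_z = 0.35235.
|∇z| = √(a²+b²) = 0.39001, so dip δ = arctan(0.39001) = 21.31°.
True thickness = vertical thickness × cos δ = 16.8 × cos 21.31° = 15.65 m.

15.65 m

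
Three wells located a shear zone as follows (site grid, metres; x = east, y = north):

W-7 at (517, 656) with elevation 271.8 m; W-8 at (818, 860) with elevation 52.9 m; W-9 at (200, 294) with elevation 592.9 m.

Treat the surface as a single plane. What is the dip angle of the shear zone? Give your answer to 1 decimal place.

34.6°

Two edge vectors: W-7→W-8 = (301, 204, -218.9), W-7→W-9 = (-317, -362, 321.1).
Normal n = (W-7→W-8) × (W-7→W-9) = (-13737.4, -27259.8, -44294).
So ∂z/∂x = −n_x/n_z = −0.31014 and ∂z/∂y = −n_y/n_z = −0.61543.
Gradient magnitude |∇z| = √(a² + b²) = √(0.09619 + 0.37875) = 0.68916.
True dip = arctan(0.68916) = 34.6°, dipping toward NNE (azimuth ≈ 027°).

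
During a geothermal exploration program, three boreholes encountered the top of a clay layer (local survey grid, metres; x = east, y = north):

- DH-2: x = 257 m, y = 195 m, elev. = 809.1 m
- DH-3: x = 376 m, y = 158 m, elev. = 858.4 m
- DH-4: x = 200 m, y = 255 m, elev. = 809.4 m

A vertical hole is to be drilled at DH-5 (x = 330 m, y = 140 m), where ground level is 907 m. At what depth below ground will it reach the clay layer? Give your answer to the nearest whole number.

Let the plane be z = a·x + b·y + c.
DH-3−DH-2: 119a − 37b = 49.3;  DH-4−DH-2: −57a + 60b = 0.3.
Solving gives a = 0.59016, b = 0.56565.
Then c = 809.1 − a·257 − b·195 = 547.13.
At (330, 140): z_contact = 194.8 + 79.2 + 547.13 = 821.1 m.
Depth below ground = 907 − 821.1 = 86 m.

86 m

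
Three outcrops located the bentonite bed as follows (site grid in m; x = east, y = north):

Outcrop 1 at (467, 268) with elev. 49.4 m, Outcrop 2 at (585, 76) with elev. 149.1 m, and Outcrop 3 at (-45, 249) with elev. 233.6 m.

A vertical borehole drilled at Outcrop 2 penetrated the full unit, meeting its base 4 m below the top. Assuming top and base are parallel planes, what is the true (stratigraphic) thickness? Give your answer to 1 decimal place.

Let the plane be z = a·x + b·y + c.
Outcrop 2−Outcrop 1: 118a − 192b = 99.7;  Outcrop 3−Outcrop 1: −512a − 19b = 184.2.
Solving gives a = −0.33290, b = −0.72387.
|∇z| = √(a²+b²) = 0.79675, so dip δ = arctan(0.79675) = 38.55°.
True thickness = vertical thickness × cos δ = 4 × cos 38.55° = 3.1 m.

3.1 m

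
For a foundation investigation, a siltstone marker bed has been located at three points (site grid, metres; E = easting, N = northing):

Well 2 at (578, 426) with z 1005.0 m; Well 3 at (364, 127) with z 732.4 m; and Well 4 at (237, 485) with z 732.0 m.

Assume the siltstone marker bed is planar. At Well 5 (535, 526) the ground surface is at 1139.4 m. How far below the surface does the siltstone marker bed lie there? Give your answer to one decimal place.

140.9 m

Let the plane be z = a·E + b·N + c.
Well 3−Well 2: −214a − 299b = −272.6;  Well 4−Well 2: −341a + 59b = −273.
Solving gives a = 0.85273, b = 0.30139.
Then c = 1005 − a·578 − b·426 = 383.73.
At (535, 526): z_contact = 456.21 + 158.53 + 383.73 = 998.47 m.
Depth below ground = 1139.4 − 998.47 = 140.9 m.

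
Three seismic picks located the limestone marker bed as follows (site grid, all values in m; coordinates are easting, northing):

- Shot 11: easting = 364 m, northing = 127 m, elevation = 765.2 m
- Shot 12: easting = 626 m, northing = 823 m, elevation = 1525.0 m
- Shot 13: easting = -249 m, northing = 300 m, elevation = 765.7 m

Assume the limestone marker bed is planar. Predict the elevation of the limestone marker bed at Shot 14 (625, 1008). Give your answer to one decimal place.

1707.3 m

Two edge vectors: Shot 11→Shot 12 = (262, 696, 759.8), Shot 11→Shot 13 = (-613, 173, 0.5).
Normal n = (Shot 11→Shot 12) × (Shot 11→Shot 13) = (-131097.4, -465888.4, 471974).
So ∂z/∂easting = −n_x/n_z = 0.277764 and ∂z/∂northing = −n_y/n_z = 0.987106.
Intercept c from Shot 11: 765.2 − 101.11 − 125.36 = 538.73.
At (625, 1008): z = 173.6 + 995.0 + 538.73 = 1707.3 m.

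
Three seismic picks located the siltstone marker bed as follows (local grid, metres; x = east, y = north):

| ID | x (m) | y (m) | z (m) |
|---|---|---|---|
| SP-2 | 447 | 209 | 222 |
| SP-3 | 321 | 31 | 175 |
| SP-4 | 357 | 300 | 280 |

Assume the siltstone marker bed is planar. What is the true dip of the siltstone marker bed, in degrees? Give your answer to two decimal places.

Two edge vectors: SP-2→SP-3 = (-126, -178, -47), SP-2→SP-4 = (-90, 91, 58).
Normal n = (SP-2→SP-3) × (SP-2→SP-4) = (-6047, 11538, -27486).
So ∂z/∂x = −n_x/n_z = −0.22000 and ∂z/∂y = −n_y/n_z = 0.41978.
Gradient magnitude |∇z| = √(a² + b²) = √(0.04840 + 0.17621) = 0.47393.
True dip = arctan(0.47393) = 25.36°, dipping toward SSE (azimuth ≈ 152°).

25.36°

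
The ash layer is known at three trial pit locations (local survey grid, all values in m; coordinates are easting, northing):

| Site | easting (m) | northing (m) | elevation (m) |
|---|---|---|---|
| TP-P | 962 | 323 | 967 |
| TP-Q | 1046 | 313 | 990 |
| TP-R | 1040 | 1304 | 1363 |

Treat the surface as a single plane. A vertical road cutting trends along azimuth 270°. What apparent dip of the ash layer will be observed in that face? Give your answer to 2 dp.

Let the plane be z = a·easting + b·northing + c.
TP-Q−TP-P: 84a − 10b = 23;  TP-R−TP-P: 78a + 981b = 396.
Solving gives a = 0.31885, b = 0.37832.
Unit vector along 270° is (sin 270°, cos 270°) = (-1.0000, -0.0000).
Slope in that direction = a·(-1.0000) + b·(-0.0000) = −0.31885.
Apparent dip = arctan|0.31885| = 17.68° (true dip is 26.3°, so apparent ≤ true as expected).

17.68°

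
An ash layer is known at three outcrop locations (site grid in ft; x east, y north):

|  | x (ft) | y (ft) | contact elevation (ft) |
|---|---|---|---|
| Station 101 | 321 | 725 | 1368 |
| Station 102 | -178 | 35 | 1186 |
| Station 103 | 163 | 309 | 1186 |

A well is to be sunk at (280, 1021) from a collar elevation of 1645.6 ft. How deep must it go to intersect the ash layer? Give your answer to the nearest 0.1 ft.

Two edge vectors: Station 101→Station 102 = (-499, -690, -182), Station 101→Station 103 = (-158, -416, -182).
Normal n = (Station 101→Station 102) × (Station 101→Station 103) = (49868, -62062, 98564).
So ∂z/∂x = −n_x/n_z = −0.505945 and ∂z/∂y = −n_y/n_z = 0.629662.
Intercept c from Station 101: 1368 + 162.41 − 456.50 = 1073.90.
At (280, 1021): z_contact = −141.66 + 642.88 + 1073.90 = 1575.12 ft.
Depth below ground = 1645.6 − 1575.12 = 70.5 ft.

70.5 ft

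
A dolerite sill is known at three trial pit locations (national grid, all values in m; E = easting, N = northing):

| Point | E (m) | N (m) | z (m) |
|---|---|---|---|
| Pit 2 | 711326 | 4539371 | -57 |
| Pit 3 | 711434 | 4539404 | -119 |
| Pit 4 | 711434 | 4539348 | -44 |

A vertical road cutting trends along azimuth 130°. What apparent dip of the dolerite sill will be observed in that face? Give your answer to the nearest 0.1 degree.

Two edge vectors: Pit 2→Pit 3 = (108, 33, -62), Pit 2→Pit 4 = (108, -23, 13).
Normal n = (Pit 2→Pit 3) × (Pit 2→Pit 4) = (-997, -8100, -6048).
So ∂z/∂E = −n_x/n_z = −0.16485 and ∂z/∂N = −n_y/n_z = −1.33929.
Unit vector along 130° is (sin 130°, cos 130°) = (0.7660, -0.6428).
Slope in that direction = a·(0.7660) + b·(-0.6428) = 0.73460.
Apparent dip = arctan|0.73460| = 36.3° (true dip is 53.5°, so apparent ≤ true as expected).

36.3°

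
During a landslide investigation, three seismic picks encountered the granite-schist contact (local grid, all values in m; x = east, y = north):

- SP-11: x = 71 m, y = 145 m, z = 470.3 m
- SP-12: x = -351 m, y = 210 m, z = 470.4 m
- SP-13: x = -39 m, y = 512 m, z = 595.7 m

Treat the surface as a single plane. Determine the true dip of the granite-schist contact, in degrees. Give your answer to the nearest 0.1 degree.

Two edge vectors: SP-11→SP-12 = (-422, 65, 0.1), SP-11→SP-13 = (-110, 367, 125.4).
Normal n = (SP-11→SP-12) × (SP-11→SP-13) = (8114.3, 52907.8, -147724).
So ∂z/∂x = −n_x/n_z = 0.05493 and ∂z/∂y = −n_y/n_z = 0.35815.
Gradient magnitude |∇z| = √(a² + b²) = √(0.00302 + 0.12827) = 0.36234.
True dip = arctan(0.36234) = 19.9°, dipping toward S (azimuth ≈ 189°).

19.9°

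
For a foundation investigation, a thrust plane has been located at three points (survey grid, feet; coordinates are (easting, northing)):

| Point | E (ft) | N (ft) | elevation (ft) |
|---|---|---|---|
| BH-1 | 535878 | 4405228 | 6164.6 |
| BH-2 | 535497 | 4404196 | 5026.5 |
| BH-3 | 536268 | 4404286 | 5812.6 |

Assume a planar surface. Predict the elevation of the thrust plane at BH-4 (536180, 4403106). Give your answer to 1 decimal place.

4834.9 ft

Let the plane be z = a·E + b·N + c.
BH-2−BH-1: −381a − 1032b = −1138.1;  BH-3−BH-1: 390a − 942b = −352.
Solving gives a = 0.930973151, b = 0.759107780.
Then c = 6164.6 − a·535878 − b·4405228 = −3836766.28.
At (536180, 4403106): z = 499169.2 + 3342432.0 − 3836766.28 = 4834.9 ft.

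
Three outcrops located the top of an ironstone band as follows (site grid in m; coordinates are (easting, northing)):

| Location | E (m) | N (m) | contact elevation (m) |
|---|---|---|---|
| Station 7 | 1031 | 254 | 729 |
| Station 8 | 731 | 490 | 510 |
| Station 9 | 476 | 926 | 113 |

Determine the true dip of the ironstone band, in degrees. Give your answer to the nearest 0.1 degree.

Let the plane be z = a·E + b·N + c.
Station 8−Station 7: −300a + 236b = −219;  Station 9−Station 7: −555a + 672b = −616.
Solving gives a = 0.02538, b = −0.89571.
Gradient magnitude |∇z| = √(a² + b²) = √(0.00064 + 0.80230) = 0.89607.
True dip = arctan(0.89607) = 41.9°, dipping toward N (azimuth ≈ 358°).

41.9°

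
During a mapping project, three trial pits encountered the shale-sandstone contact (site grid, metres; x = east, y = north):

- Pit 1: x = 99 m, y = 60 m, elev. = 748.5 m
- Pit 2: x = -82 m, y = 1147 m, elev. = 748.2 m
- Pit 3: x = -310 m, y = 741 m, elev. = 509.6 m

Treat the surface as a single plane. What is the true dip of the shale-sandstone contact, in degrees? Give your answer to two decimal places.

39.30°

Two edge vectors: Pit 1→Pit 2 = (-181, 1087, -0.3), Pit 1→Pit 3 = (-409, 681, -238.9).
Normal n = (Pit 1→Pit 2) × (Pit 1→Pit 3) = (-259480, -43118.2, 321322).
So ∂z/∂x = −n_x/n_z = 0.80754 and ∂z/∂y = −n_y/n_z = 0.13419.
Gradient magnitude |∇z| = √(a² + b²) = √(0.65212 + 0.01801) = 0.81861.
True dip = arctan(0.81861) = 39.30°, dipping toward W (azimuth ≈ 261°).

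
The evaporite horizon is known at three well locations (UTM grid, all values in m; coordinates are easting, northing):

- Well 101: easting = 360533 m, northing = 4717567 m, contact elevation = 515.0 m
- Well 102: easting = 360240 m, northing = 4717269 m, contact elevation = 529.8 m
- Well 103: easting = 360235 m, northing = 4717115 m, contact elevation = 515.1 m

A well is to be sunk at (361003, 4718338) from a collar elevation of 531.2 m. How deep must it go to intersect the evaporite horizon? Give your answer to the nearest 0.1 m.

10.5 m

Let the plane be z = a·easting + b·northing + c.
Well 102−Well 101: −293a − 298b = 14.8;  Well 103−Well 101: −298a − 452b = 0.1.
Solving gives a = −0.152635680, b = 0.100410249.
Then c = 515 − a·360533 − b·4717567 = −418146.88.
At (361003, 4718338): z_contact = −55101.94 + 473769.50 − 418146.88 = 520.68 m.
Depth below ground = 531.2 − 520.68 = 10.5 m.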